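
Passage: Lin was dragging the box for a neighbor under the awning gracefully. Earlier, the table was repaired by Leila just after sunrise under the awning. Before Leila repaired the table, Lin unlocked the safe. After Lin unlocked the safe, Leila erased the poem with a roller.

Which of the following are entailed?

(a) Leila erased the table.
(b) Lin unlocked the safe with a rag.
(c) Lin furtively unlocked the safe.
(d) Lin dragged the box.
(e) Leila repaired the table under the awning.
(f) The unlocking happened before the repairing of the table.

(a) Not entailed — Leila erased the poem, not the table; the table belongs to the repairing event.
(b) Not entailed — 'with a rag' adds information not in the original event.
(c) Not entailed — 'furtively' adds information not in the original event.
(d) Entailed — 'drag' is an activity; 'was dragging' entails that some dragging happened, so 'dragged' holds.
(e) Entailed — this follows by dropping conjuncts from the repairing event's description.
(f) Entailed — the narrative places the unlocking before the repairing.

(d), (e), (f)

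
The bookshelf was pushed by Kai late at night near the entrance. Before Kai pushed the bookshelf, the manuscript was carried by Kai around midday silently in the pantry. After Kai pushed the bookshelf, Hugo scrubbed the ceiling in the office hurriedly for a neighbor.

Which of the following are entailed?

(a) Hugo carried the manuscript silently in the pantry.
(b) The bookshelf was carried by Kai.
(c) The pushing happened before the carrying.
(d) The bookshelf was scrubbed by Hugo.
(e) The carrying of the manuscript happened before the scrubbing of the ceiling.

(a) Not entailed — the passage has Kai carrying the manuscript, not Hugo.
(b) Not entailed — Kai carried the manuscript, not the bookshelf; the bookshelf belongs to the pushing event.
(c) Not entailed — the narrative places the carrying before the pushing, not after.
(d) Not entailed — Hugo scrubbed the ceiling, not the bookshelf; the bookshelf belongs to the pushing event.
(e) Entailed — the narrative places the carrying before the scrubbing.

(e)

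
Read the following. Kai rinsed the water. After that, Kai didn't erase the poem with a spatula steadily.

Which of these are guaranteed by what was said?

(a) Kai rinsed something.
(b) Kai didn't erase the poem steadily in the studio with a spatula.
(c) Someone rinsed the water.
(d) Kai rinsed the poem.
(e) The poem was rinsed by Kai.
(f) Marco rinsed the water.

(a) Entailed — this follows by dropping conjuncts from the rinsing event's description.
(b) Entailed — under negation, adding a further restriction is entailed: if no such erasing event occurred, none occurred in the studio either.
(c) Entailed — generalizing the agent leaves a sub-description the original still satisfies.
(d) Not entailed — Kai rinsed the water, not the poem; the poem belongs to the erasing event.
(e) Not entailed — Kai rinsed the water, not the poem; the poem belongs to the erasing event.
(f) Not entailed — the passage has Kai rinsing the water, not Marco.

(a), (b), (c)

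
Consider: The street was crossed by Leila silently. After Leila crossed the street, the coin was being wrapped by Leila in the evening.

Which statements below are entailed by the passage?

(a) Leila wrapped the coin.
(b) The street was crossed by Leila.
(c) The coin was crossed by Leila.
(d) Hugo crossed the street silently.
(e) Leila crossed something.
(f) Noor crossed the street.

(a) Not entailed — 'was wrapping' is progressive on an accomplishment; it does not entail the completed 'wrapped'.
(b) Entailed — the original entails any weakening of itself; this just drops 'silently'.
(c) Not entailed — Leila crossed the street, not the coin; the coin belongs to the wrapping event.
(d) Not entailed — the passage has Leila crossing the street, not Hugo.
(e) Entailed — every conjunct here is already in the original crossing event.
(f) Not entailed — the passage has Leila crossing the street, not Noor.

(b), (e)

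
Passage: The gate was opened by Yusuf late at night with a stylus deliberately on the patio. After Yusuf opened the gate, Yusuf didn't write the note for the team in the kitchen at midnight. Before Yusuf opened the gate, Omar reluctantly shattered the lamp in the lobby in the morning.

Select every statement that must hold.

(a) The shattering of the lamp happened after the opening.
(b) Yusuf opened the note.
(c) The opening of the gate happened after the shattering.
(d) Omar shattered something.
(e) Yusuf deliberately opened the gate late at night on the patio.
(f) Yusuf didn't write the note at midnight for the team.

(c), (d), (e)

(a) Not entailed — the narrative places the shattering before the opening, not after.
(b) Not entailed — Yusuf opened the gate, not the note; the note belongs to the writing event.
(c) Entailed — the narrative places the shattering before the opening.
(d) Entailed — this follows by dropping conjuncts from the shattering event's description.
(e) Entailed — dropping 'with a stylus' leaves a sub-description the original still satisfies.
(f) Not entailed — dropping 'in the kitchen' under negation is not valid — the original leaves open that Yusuf wrote the note some other way.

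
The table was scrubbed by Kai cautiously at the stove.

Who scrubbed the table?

'Kai' marks the agent of the scrubbing event.

Kai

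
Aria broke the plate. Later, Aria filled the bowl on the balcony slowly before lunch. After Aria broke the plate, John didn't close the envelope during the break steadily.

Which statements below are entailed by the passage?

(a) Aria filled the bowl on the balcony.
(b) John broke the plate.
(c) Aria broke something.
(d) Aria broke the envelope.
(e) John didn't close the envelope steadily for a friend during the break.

(a), (c), (e)

(a) Entailed — this follows by dropping conjuncts from the filling event's description.
(b) Not entailed — the passage has Aria breaking the plate, not John.
(c) Entailed — this follows by dropping conjuncts from the breaking event's description.
(d) Not entailed — Aria broke the plate, not the envelope; the envelope belongs to the closing event.
(e) Entailed — under negation, adding a further restriction is entailed: if no such closing event occurred, none occurred for a friend either.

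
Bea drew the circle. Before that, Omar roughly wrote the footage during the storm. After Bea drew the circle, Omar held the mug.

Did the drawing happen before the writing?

The narrative orders the writing before the drawing.

no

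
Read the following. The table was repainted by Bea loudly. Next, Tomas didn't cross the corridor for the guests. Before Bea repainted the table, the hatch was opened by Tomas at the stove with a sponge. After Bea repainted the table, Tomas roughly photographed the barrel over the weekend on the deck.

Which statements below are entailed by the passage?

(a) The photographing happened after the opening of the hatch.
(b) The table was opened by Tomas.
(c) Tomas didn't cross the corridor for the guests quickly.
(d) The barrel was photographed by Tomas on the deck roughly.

(a), (c), (d)

(a) Entailed — the narrative places the opening before the photographing.
(b) Not entailed — Tomas opened the hatch, not the table; the table belongs to the repainting event.
(c) Entailed — under negation, adding a further restriction is entailed: if no such crossing event occurred, none occurred quickly either.
(d) Entailed — the original entails any weakening of itself; this just drops 'over the weekend'.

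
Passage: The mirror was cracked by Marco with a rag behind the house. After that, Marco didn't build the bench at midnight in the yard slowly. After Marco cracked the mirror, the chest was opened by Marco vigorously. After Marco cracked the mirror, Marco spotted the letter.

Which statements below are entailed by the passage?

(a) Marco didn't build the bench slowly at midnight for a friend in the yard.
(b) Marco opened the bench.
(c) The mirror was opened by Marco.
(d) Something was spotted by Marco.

(a) Entailed — under negation, adding a further restriction is entailed: if no such building event occurred, none occurred for a friend either.
(b) Not entailed — Marco opened the chest, not the bench; the bench belongs to the building event.
(c) Not entailed — Marco opened the chest, not the mirror; the mirror belongs to the cracking event.
(d) Entailed — this follows by dropping conjuncts from the spotting event's description.

(a), (d)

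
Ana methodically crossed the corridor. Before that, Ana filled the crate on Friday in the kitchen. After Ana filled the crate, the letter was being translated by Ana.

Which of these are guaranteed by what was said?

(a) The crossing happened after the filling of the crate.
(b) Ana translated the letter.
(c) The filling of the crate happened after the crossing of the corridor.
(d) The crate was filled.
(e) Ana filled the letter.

(a) Entailed — the narrative places the filling before the crossing.
(b) Not entailed — 'was translating' is progressive on an accomplishment; it does not entail the completed 'translated'.
(c) Not entailed — the narrative places the filling before the crossing, not after.
(d) Entailed — every conjunct here is already in the original filling event.
(e) Not entailed — Ana filled the crate, not the letter; the letter belongs to the translating event.

(a), (d)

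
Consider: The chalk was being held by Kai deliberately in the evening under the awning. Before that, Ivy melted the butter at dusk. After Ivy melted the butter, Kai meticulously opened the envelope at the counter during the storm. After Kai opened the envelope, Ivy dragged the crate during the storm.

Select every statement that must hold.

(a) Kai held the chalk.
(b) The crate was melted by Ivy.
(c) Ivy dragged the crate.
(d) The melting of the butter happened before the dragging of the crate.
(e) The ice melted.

(a) Entailed — 'hold' is an activity; 'was holding' entails that some holding happened, so 'held' holds.
(b) Not entailed — Ivy melted the butter, not the crate; the crate belongs to the dragging event.
(c) Entailed — dropping 'during the storm' leaves a sub-description the original still satisfies.
(d) Entailed — the narrative places the melting before the dragging.
(e) Not entailed — the butter is what melted, not the ice.

(a), (c), (d)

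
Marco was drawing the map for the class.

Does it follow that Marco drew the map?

'was drawing' is progressive; for an accomplishment like 'draw the map', it doesn't entail completion.

no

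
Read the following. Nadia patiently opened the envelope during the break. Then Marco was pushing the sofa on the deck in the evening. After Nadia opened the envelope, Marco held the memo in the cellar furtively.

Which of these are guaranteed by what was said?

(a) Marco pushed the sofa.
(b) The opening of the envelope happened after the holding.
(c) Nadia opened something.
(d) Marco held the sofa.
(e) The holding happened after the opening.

(a) Entailed — 'push' is an activity; 'was pushing' entails that some pushing happened, so 'pushed' holds.
(b) Not entailed — the narrative places the opening before the holding, not after.
(c) Entailed — dropping 'patiently', 'during the break' and generalizing the patient leaves a sub-description the original still satisfies.
(d) Not entailed — Marco held the memo, not the sofa; the sofa belongs to the pushing event.
(e) Entailed — the narrative places the opening before the holding.

(a), (c), (e)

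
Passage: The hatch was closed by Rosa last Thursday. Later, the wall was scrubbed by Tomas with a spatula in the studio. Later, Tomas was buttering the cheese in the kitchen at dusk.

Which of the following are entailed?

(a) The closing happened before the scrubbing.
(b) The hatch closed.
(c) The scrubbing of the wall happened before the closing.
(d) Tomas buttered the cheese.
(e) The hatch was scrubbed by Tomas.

(a), (b)

(a) Entailed — the narrative places the closing before the scrubbing.
(b) Entailed — 'Rosa closed the hatch' is causative; it entails the inchoative 'the hatch closed'.
(c) Not entailed — the narrative places the closing before the scrubbing, not after.
(d) Not entailed — 'was buttering' is progressive on an accomplishment; it does not entail the completed 'buttered'.
(e) Not entailed — Tomas scrubbed the wall, not the hatch; the hatch belongs to the closing event.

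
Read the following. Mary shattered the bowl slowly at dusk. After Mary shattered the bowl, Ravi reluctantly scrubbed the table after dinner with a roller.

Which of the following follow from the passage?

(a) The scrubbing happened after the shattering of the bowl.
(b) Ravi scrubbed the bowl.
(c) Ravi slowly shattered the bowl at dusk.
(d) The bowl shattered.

(a), (d)

(a) Entailed — the narrative places the shattering before the scrubbing.
(b) Not entailed — Ravi scrubbed the table, not the bowl; the bowl belongs to the shattering event.
(c) Not entailed — the passage has Mary shattering the bowl, not Ravi.
(d) Entailed — 'Mary shattered the bowl' is causative; it entails the inchoative 'the bowl shattered'.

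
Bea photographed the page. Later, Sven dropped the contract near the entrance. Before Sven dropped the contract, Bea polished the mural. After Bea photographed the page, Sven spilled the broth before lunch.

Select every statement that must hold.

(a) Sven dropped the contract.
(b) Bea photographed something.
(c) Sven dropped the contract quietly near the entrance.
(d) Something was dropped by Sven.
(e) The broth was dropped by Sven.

(a) Entailed — this follows by dropping conjuncts from the dropping event's description.
(b) Entailed — this follows by dropping conjuncts from the photographing event's description.
(c) Not entailed — 'quietly' adds information not in the original event.
(d) Entailed — the original entails any weakening of itself; this just drops 'near the entrance' and generalizes the patient.
(e) Not entailed — Sven dropped the contract, not the broth; the broth belongs to the spilling event.

(a), (b), (d)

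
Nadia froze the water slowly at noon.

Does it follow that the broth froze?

Nothing is said about any broth; only the water is affected.

no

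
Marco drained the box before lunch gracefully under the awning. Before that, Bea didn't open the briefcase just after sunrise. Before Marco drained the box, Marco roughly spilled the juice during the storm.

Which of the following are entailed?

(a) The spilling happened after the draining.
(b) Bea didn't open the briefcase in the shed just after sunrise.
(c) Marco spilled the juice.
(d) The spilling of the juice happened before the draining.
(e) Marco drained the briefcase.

(b), (c), (d)

(a) Not entailed — the narrative places the spilling before the draining, not after.
(b) Entailed — under negation, adding a further restriction is entailed: if no such opening event occurred, none occurred in the shed either.
(c) Entailed — the original entails any weakening of itself; this just drops 'during the storm', 'roughly'.
(d) Entailed — the narrative places the spilling before the draining.
(e) Not entailed — Marco drained the box, not the briefcase; the briefcase belongs to the opening event.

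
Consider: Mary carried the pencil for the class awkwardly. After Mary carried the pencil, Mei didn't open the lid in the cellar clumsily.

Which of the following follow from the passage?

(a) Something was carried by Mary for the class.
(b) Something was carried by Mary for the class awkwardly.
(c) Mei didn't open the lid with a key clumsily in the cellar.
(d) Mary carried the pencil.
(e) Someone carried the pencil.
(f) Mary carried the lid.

(a) Entailed — this follows by dropping conjuncts from the carrying event's description.
(b) Entailed — this follows by dropping conjuncts from the carrying event's description.
(c) Entailed — under negation, adding a further restriction is entailed: if no such opening event occurred, none occurred with a key either.
(d) Entailed — the original entails any weakening of itself; this just drops 'for the class', 'awkwardly'.
(e) Entailed — every conjunct here is already in the original carrying event.
(f) Not entailed — Mary carried the pencil, not the lid; the lid belongs to the opening event.

(a), (b), (c), (d), (e)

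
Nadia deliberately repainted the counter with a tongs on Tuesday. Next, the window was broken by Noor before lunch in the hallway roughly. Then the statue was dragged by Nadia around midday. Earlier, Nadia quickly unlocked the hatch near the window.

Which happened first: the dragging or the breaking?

The connectives place the breaking before the dragging.

the breaking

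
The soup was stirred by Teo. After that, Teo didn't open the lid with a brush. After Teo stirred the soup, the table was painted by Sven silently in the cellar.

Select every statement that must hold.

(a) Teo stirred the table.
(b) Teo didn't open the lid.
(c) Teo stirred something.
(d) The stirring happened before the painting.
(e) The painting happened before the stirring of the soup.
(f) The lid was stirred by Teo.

(a) Not entailed — Teo stirred the soup, not the table; the table belongs to the painting event.
(b) Not entailed — dropping 'with a brush' under negation is not valid — the original leaves open that Teo opened the lid some other way.
(c) Entailed — every conjunct here is already in the original stirring event.
(d) Entailed — the narrative places the stirring before the painting.
(e) Not entailed — the narrative places the stirring before the painting, not after.
(f) Not entailed — Teo stirred the soup, not the lid; the lid belongs to the opening event.

(c), (d)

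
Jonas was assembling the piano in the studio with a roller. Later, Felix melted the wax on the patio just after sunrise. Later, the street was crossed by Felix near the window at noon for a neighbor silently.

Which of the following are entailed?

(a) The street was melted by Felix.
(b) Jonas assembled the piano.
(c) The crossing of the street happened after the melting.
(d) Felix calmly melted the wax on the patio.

(c)

(a) Not entailed — Felix melted the wax, not the street; the street belongs to the crossing event.
(b) Not entailed — 'was assembling' is progressive on an accomplishment; it does not entail the completed 'assembled'.
(c) Entailed — the narrative places the melting before the crossing.
(d) Not entailed — 'calmly' adds information not in the original event.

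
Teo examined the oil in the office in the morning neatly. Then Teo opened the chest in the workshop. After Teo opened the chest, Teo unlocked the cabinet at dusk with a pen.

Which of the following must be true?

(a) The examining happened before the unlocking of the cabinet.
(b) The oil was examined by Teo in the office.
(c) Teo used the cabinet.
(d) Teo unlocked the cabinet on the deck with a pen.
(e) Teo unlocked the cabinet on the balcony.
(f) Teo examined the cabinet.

(a) Entailed — the narrative places the examining before the unlocking.
(b) Entailed — dropping 'in the morning', 'neatly' leaves a sub-description the original still satisfies.
(c) Not entailed — the cabinet is the patient, not an instrument — Teo used a pen.
(d) Not entailed — 'on the deck' adds information not in the original event.
(e) Not entailed — 'on the balcony' adds information not in the original event.
(f) Not entailed — Teo examined the oil, not the cabinet; the cabinet belongs to the unlocking event.

(a), (b)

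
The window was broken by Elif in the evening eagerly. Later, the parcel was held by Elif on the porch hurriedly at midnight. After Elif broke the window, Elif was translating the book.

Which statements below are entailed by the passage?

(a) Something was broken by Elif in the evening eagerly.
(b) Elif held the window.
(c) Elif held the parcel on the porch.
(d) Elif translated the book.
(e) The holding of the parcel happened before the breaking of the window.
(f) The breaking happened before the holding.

(a) Entailed — the original entails any weakening of itself; this just generalizes the patient.
(b) Not entailed — Elif held the parcel, not the window; the window belongs to the breaking event.
(c) Entailed — dropping 'hurriedly', 'at midnight' leaves a sub-description the original still satisfies.
(d) Not entailed — 'was translating' is progressive on an accomplishment; it does not entail the completed 'translated'.
(e) Not entailed — the narrative places the breaking before the holding, not after.
(f) Entailed — the narrative places the breaking before the holding.

(a), (c), (f)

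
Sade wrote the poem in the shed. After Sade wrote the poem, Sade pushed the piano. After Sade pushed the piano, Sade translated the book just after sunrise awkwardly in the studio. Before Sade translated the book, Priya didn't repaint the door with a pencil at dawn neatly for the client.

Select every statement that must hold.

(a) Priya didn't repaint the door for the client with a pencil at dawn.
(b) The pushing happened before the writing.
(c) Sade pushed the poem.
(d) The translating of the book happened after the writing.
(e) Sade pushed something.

(a) Not entailed — dropping 'neatly' under negation is not valid — the original leaves open that Priya repainted the door some other way.
(b) Not entailed — the narrative places the writing before the pushing, not after.
(c) Not entailed — Sade pushed the piano, not the poem; the poem belongs to the writing event.
(d) Entailed — the narrative places the writing before the translating.
(e) Entailed — the original entails any weakening of itself; this just generalizes the patient.

(d), (e)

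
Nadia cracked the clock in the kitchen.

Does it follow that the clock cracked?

yes

'Nadia cracked the clock' is the causative; it entails the inchoative 'the clock cracked'.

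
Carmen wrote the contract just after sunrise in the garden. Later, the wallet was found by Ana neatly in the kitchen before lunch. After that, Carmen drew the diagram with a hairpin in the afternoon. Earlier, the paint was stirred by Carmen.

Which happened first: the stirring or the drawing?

the stirring

The connectives place the stirring before the drawing.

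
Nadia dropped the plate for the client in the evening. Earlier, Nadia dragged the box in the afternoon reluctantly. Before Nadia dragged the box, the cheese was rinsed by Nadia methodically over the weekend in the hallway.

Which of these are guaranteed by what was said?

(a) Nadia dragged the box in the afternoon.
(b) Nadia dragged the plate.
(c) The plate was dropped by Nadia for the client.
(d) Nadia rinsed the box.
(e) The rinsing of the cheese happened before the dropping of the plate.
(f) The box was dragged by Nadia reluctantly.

(a), (c), (e), (f)

(a) Entailed — every conjunct here is already in the original dragging event.
(b) Not entailed — Nadia dragged the box, not the plate; the plate belongs to the dropping event.
(c) Entailed — this follows by dropping conjuncts from the dropping event's description.
(d) Not entailed — Nadia rinsed the cheese, not the box; the box belongs to the dragging event.
(e) Entailed — the narrative places the rinsing before the dropping.
(f) Entailed — dropping 'in the afternoon' leaves a sub-description the original still satisfies.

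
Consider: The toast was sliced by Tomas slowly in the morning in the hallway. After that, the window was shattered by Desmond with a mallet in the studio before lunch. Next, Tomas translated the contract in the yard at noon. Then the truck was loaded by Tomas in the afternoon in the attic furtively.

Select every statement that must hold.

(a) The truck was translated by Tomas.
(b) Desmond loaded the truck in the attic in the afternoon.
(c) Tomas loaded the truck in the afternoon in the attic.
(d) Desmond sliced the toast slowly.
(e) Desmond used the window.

(a) Not entailed — Tomas translated the contract, not the truck; the truck belongs to the loading event.
(b) Not entailed — the passage has Tomas loading the truck, not Desmond.
(c) Entailed — every conjunct here is already in the original loading event.
(d) Not entailed — the passage has Tomas slicing the toast, not Desmond.
(e) Not entailed — the window is the patient, not an instrument — Desmond used a mallet.

(c)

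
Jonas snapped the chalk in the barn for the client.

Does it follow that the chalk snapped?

'Jonas snapped the chalk' is the causative; it entails the inchoative 'the chalk snapped'.

yes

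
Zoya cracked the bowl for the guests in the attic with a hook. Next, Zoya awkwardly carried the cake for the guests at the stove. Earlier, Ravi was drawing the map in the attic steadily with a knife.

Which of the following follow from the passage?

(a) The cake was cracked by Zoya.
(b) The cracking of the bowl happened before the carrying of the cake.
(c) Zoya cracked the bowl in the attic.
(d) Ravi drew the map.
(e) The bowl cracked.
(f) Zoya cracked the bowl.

(a) Not entailed — Zoya cracked the bowl, not the cake; the cake belongs to the carrying event.
(b) Entailed — the narrative places the cracking before the carrying.
(c) Entailed — the original entails any weakening of itself; this just drops 'for the guests', 'with a hook'.
(d) Not entailed — 'was drawing' is progressive on an accomplishment; it does not entail the completed 'drew'.
(e) Entailed — 'Zoya cracked the bowl' is causative; it entails the inchoative 'the bowl cracked'.
(f) Entailed — every conjunct here is already in the original cracking event.

(b), (c), (e), (f)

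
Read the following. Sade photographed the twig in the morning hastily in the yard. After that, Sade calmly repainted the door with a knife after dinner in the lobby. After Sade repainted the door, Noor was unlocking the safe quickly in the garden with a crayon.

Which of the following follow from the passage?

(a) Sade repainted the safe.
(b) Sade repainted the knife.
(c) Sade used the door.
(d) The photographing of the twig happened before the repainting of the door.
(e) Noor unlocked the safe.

(d)

(a) Not entailed — Sade repainted the door, not the safe; the safe belongs to the unlocking event.
(b) Not entailed — the knife is the instrument, not what was repainted.
(c) Not entailed — the door is the patient, not an instrument — Sade used a knife.
(d) Entailed — the narrative places the photographing before the repainting.
(e) Not entailed — 'was unlocking' is progressive on an accomplishment; it does not entail the completed 'unlocked'.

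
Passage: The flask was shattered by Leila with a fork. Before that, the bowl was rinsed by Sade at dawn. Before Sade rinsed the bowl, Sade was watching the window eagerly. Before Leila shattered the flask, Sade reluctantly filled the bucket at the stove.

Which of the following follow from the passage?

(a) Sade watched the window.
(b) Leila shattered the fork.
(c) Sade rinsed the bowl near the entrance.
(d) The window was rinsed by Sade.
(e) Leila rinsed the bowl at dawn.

(a)

(a) Entailed — 'watch' is an activity; 'was watching' entails that some watching happened, so 'watched' holds.
(b) Not entailed — the fork is the instrument, not what was shattered.
(c) Not entailed — 'near the entrance' adds information not in the original event.
(d) Not entailed — Sade rinsed the bowl, not the window; the window belongs to the watching event.
(e) Not entailed — the passage has Sade rinsing the bowl, not Leila.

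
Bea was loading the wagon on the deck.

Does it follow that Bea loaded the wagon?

'was loading' is progressive; for an accomplishment like 'load the wagon', it doesn't entail completion.

no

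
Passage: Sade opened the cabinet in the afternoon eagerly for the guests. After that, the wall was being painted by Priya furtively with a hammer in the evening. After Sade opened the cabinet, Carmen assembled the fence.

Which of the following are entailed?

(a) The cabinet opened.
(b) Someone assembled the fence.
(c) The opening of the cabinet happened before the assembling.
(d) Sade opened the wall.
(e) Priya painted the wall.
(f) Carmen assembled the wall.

(a) Entailed — 'Sade opened the cabinet' is causative; it entails the inchoative 'the cabinet opened'.
(b) Entailed — every conjunct here is already in the original assembling event.
(c) Entailed — the narrative places the opening before the assembling.
(d) Not entailed — Sade opened the cabinet, not the wall; the wall belongs to the painting event.
(e) Not entailed — 'was painting' is progressive on an accomplishment; it does not entail the completed 'painted'.
(f) Not entailed — Carmen assembled the fence, not the wall; the wall belongs to the painting event.

(a), (b), (c)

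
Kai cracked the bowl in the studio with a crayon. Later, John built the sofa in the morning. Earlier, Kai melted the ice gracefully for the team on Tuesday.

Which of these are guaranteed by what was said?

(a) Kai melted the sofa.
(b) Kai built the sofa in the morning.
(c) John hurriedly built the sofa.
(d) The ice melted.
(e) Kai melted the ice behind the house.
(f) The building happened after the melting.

(d), (f)

(a) Not entailed — Kai melted the ice, not the sofa; the sofa belongs to the building event.
(b) Not entailed — the passage has John building the sofa, not Kai.
(c) Not entailed — 'hurriedly' adds information not in the original event.
(d) Entailed — 'Kai melted the ice' is causative; it entails the inchoative 'the ice melted'.
(e) Not entailed — 'behind the house' adds information not in the original event.
(f) Entailed — the narrative places the melting before the building.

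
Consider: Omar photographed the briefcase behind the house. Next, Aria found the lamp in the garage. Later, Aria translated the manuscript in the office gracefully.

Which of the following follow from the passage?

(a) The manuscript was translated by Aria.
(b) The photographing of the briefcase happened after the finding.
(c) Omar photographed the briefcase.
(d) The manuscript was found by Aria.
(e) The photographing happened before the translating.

(a) Entailed — dropping 'in the office', 'gracefully' leaves a sub-description the original still satisfies.
(b) Not entailed — the narrative places the photographing before the finding, not after.
(c) Entailed — every conjunct here is already in the original photographing event.
(d) Not entailed — Aria found the lamp, not the manuscript; the manuscript belongs to the translating event.
(e) Entailed — the narrative places the photographing before the translating.

(a), (c), (e)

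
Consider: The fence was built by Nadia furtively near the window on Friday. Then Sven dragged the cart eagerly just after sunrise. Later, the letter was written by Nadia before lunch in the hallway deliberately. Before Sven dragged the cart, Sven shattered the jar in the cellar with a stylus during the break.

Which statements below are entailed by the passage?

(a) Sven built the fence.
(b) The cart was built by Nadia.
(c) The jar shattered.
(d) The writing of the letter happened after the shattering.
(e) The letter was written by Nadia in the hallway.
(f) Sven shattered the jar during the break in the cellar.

(a) Not entailed — the passage has Nadia building the fence, not Sven.
(b) Not entailed — Nadia built the fence, not the cart; the cart belongs to the dragging event.
(c) Entailed — 'Sven shattered the jar' is causative; it entails the inchoative 'the jar shattered'.
(d) Entailed — the narrative places the shattering before the writing.
(e) Entailed — this follows by dropping conjuncts from the writing event's description.
(f) Entailed — the original entails any weakening of itself; this just drops 'with a stylus'.

(c), (d), (e), (f)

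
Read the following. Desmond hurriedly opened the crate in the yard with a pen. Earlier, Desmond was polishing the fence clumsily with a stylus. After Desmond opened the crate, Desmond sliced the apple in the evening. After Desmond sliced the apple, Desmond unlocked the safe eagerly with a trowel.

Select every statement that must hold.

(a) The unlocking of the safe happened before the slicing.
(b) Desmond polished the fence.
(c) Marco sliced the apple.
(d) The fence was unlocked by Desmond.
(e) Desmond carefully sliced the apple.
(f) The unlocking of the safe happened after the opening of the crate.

(a) Not entailed — the narrative places the slicing before the unlocking, not after.
(b) Entailed — 'polish' is an activity; 'was polishing' entails that some polishing happened, so 'polished' holds.
(c) Not entailed — the passage has Desmond slicing the apple, not Marco.
(d) Not entailed — Desmond unlocked the safe, not the fence; the fence belongs to the polishing event.
(e) Not entailed — 'carefully' adds information not in the original event.
(f) Entailed — the narrative places the opening before the unlocking.

(b), (f)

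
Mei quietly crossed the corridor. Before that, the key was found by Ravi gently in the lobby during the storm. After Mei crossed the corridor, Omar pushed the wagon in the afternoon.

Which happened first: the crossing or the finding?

the finding

The connectives place the finding before the crossing.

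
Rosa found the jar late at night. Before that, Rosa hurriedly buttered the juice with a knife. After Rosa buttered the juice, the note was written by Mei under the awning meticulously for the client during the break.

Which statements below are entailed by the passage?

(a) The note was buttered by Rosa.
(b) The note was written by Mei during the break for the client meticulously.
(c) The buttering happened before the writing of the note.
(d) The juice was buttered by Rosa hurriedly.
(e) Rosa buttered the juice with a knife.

(b), (c), (d), (e)

(a) Not entailed — Rosa buttered the juice, not the note; the note belongs to the writing event.
(b) Entailed — this follows by dropping conjuncts from the writing event's description.
(c) Entailed — the narrative places the buttering before the writing.
(d) Entailed — the original entails any weakening of itself; this just drops 'with a knife'.
(e) Entailed — dropping 'hurriedly' leaves a sub-description the original still satisfies.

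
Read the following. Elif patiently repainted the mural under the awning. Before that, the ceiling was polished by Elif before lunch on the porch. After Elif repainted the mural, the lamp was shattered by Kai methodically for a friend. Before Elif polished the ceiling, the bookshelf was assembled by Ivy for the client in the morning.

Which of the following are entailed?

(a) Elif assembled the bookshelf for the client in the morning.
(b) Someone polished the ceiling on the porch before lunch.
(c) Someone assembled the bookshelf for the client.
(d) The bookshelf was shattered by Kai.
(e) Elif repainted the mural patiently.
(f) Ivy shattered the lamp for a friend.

(a) Not entailed — the passage has Ivy assembling the bookshelf, not Elif.
(b) Entailed — generalizing the agent leaves a sub-description the original still satisfies.
(c) Entailed — this follows by dropping conjuncts from the assembling event's description.
(d) Not entailed — Kai shattered the lamp, not the bookshelf; the bookshelf belongs to the assembling event.
(e) Entailed — this follows by dropping conjuncts from the repainting event's description.
(f) Not entailed — the passage has Kai shattering the lamp, not Ivy.

(b), (c), (e)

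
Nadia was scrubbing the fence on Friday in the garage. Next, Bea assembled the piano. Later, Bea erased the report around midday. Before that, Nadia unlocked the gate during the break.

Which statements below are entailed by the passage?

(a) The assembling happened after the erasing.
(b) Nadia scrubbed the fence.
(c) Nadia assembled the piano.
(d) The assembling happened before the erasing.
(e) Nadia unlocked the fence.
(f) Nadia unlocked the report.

(a) Not entailed — the narrative places the assembling before the erasing, not after.
(b) Entailed — 'scrub' is an activity; 'was scrubbing' entails that some scrubbing happened, so 'scrubbed' holds.
(c) Not entailed — the passage has Bea assembling the piano, not Nadia.
(d) Entailed — the narrative places the assembling before the erasing.
(e) Not entailed — Nadia unlocked the gate, not the fence; the fence belongs to the scrubbing event.
(f) Not entailed — Nadia unlocked the gate, not the report; the report belongs to the erasing event.

(b), (d)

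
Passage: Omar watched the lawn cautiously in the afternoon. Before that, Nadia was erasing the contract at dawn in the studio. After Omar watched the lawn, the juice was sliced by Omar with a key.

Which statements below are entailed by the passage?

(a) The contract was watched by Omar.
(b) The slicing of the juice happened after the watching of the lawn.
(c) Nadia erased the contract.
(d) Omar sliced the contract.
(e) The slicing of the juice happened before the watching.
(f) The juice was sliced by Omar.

(a) Not entailed — Omar watched the lawn, not the contract; the contract belongs to the erasing event.
(b) Entailed — the narrative places the watching before the slicing.
(c) Not entailed — 'was erasing' is progressive on an accomplishment; it does not entail the completed 'erased'.
(d) Not entailed — Omar sliced the juice, not the contract; the contract belongs to the erasing event.
(e) Not entailed — the narrative places the watching before the slicing, not after.
(f) Entailed — every conjunct here is already in the original slicing event.

(b), (f)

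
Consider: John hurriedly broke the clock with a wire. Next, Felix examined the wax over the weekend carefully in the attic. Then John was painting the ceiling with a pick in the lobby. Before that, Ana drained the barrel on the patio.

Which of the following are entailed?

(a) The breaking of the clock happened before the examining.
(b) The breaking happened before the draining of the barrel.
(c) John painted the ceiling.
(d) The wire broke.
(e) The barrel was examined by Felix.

(a)

(a) Entailed — the narrative places the breaking before the examining.
(b) Not entailed — the narrative doesn't order the breaking relative to the draining.
(c) Not entailed — 'was painting' is progressive on an accomplishment; it does not entail the completed 'painted'.
(d) Not entailed — the clock is what broke, not the wire.
(e) Not entailed — Felix examined the wax, not the barrel; the barrel belongs to the draining event.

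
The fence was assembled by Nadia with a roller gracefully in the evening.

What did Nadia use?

'with a roller' marks the instrument of the assembling event.

a roller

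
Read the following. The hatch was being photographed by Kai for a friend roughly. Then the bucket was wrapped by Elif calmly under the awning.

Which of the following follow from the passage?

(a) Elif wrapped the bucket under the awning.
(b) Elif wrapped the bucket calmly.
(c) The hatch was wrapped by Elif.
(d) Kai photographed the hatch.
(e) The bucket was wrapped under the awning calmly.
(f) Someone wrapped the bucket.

(a) Entailed — dropping 'calmly' leaves a sub-description the original still satisfies.
(b) Entailed — every conjunct here is already in the original wrapping event.
(c) Not entailed — Elif wrapped the bucket, not the hatch; the hatch belongs to the photographing event.
(d) Not entailed — 'was photographing' is progressive on an accomplishment; it does not entail the completed 'photographed'.
(e) Entailed — every conjunct here is already in the original wrapping event.
(f) Entailed — every conjunct here is already in the original wrapping event.

(a), (b), (e), (f)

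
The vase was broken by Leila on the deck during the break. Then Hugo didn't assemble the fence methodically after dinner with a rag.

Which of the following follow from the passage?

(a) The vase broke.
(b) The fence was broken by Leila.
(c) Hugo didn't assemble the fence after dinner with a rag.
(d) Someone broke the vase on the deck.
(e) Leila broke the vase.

(a), (d), (e)

(a) Entailed — 'Leila broke the vase' is causative; it entails the inchoative 'the vase broke'.
(b) Not entailed — Leila broke the vase, not the fence; the fence belongs to the assembling event.
(c) Not entailed — dropping 'methodically' under negation is not valid — the original leaves open that Hugo assembled the fence some other way.
(d) Entailed — every conjunct here is already in the original breaking event.
(e) Entailed — the original entails any weakening of itself; this just drops 'on the deck', 'during the break'.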